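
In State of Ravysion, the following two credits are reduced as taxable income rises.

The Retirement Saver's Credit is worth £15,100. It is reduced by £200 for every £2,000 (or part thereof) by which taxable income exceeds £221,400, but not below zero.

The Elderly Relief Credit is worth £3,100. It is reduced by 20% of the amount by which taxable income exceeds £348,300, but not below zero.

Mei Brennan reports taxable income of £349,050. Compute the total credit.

£5,250

Retirement Saver's Credit: income exceeds £221,400 by £127,650, which is 64 full-or-partial £2,000 increments; reduction = 64 × £200 = £12,800, leaving £2,300.
Elderly Relief Credit: 20% of the £750 excess over £348,300 is £150; credit = £3,100 − £150 = £2,950.
Total: £2,300 + £2,950 = £5,250.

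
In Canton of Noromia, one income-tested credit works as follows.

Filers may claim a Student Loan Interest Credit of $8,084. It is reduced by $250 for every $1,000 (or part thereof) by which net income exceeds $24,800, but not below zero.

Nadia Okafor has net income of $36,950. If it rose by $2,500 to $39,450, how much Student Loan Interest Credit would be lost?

At $36,950 — income exceeds $24,800 by $12,150, which is 13 full-or-partial $1,000 increments; reduction = 13 × $250 = $3,250, leaving $4,834.
At $39,450 — income exceeds $24,800 by $14,650, which is 15 full-or-partial $1,000 increments; reduction = 15 × $250 = $3,750, leaving $4,334.
Lost: $4,834 − $4,334 = $500.

$500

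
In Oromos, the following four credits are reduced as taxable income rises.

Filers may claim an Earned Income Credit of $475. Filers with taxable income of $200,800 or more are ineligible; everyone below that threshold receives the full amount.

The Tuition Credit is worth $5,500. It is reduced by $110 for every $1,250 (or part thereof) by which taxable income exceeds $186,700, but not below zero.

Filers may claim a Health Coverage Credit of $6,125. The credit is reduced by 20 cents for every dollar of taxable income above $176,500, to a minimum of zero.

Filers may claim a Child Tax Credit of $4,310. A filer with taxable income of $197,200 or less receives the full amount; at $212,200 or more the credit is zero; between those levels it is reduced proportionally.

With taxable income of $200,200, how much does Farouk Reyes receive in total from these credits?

Earned Income Credit: $200,200 is below the $200,800 cutoff, so the full $475 applies.
Tuition Credit: income exceeds $186,700 by $13,500, which is 11 full-or-partial $1,250 increments; reduction = 11 × $110 = $1,210, leaving $4,290.
Health Coverage Credit: 20% of the $23,700 excess over $176,500 is $4,740; credit = $6,125 − $4,740 = $1,385.
Child Tax Credit: $200,200 is $3,000 into a $15,000 phase-out range, leaving 12,000/15,000 of the credit: $4,310 × 12,000/15,000 = $3,448.
Total: $475 + $4,290 + $1,385 + $3,448 = $9,598.

$9,598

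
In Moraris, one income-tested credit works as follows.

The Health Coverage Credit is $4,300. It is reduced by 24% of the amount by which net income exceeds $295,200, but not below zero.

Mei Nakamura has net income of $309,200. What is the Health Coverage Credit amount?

$940

Health Coverage Credit: 24% of the $14,000 excess over $295,200 is $3,360; credit = $4,300 − $3,360 = $940.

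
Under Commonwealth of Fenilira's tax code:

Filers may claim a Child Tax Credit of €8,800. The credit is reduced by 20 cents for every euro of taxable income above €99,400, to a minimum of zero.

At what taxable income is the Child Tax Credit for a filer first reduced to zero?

€143,400

The credit falls by 20% of each euro above €99,400, so it reaches zero when the excess is €8,800 / 20% = €44,000: income = €99,400 + €44,000 = €143,400.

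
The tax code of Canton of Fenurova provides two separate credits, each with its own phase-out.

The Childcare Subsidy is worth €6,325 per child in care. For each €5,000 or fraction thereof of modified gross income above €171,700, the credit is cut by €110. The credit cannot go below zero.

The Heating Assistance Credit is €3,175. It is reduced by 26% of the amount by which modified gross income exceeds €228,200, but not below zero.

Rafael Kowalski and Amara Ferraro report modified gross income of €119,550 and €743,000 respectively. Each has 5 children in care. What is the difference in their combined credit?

€15,825

Rafael (€119,550): Childcare Subsidy: base = 5 × €6,325 = €31,625. €119,550 is at or below the €171,700 threshold, so the full €31,625 applies. Heating Assistance Credit: €119,550 is at or below the €228,200 threshold, so the full €3,175 applies. total €31,625 + €3,175 = €34,800
Amara (€743,000): Childcare Subsidy: base = 5 × €6,325 = €31,625. income exceeds €171,700 by €571,300, which is 115 full-or-partial €5,000 increments; reduction = 115 × €110 = €12,650, leaving €18,975. Heating Assistance Credit: 26% of the €514,800 excess over €228,200 is €133,848 ≥ base, so the credit is €0. total €18,975 + €0 = €18,975
Difference: |€34,800 − €18,975| = €15,825.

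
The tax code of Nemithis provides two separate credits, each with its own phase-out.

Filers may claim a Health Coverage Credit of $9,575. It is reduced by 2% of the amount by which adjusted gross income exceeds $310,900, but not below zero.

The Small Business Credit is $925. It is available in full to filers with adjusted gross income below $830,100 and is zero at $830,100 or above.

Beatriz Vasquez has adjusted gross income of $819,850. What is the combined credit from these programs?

Health Coverage Credit: 2% of the $508,950 excess over $310,900 is $10,179 ≥ base, so the credit is $0.
Small Business Credit: $819,850 is below the $830,100 cutoff, so the full $925 applies.
Total: $0 + $925 = $925.

$925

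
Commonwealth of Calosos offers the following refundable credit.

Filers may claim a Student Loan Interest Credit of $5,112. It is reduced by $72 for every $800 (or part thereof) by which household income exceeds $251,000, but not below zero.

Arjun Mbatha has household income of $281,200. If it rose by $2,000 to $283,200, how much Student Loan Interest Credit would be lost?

At $281,200 — income exceeds $251,000 by $30,200, which is 38 full-or-partial $800 increments; reduction = 38 × $72 = $2,736, leaving $2,376.
At $283,200 — income exceeds $251,000 by $32,200, which is 41 full-or-partial $800 increments; reduction = 41 × $72 = $2,952, leaving $2,160.
Lost: $2,376 − $2,160 = $216.

$216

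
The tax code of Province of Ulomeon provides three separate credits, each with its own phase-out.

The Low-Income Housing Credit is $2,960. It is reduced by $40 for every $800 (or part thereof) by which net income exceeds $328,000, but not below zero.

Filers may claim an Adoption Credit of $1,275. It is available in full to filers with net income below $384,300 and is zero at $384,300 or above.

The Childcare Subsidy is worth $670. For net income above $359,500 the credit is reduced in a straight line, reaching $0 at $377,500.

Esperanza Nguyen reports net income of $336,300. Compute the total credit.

Low-Income Housing Credit: income exceeds $328,000 by $8,300, which is 11 full-or-partial $800 increments; reduction = 11 × $40 = $440, leaving $2,520.
Adoption Credit: $336,300 is below the $384,300 cutoff, so the full $1,275 applies.
Childcare Subsidy: $336,300 is at or below the $359,500 threshold, so the full $670 applies.
Total: $2,520 + $1,275 + $670 = $4,465.

$4,465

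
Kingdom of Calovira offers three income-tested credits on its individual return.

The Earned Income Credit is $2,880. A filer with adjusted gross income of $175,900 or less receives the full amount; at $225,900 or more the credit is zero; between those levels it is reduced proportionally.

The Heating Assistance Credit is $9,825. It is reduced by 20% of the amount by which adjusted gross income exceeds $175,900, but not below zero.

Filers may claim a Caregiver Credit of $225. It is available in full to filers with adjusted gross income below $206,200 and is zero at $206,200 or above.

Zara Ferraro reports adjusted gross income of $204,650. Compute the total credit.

$5,524

Earned Income Credit: $204,650 is $28,750 into a $50,000 phase-out range, leaving 21,250/50,000 of the credit: $2,880 × 21,250/50,000 = $1,224.
Heating Assistance Credit: 20% of the $28,750 excess over $175,900 is $5,750; credit = $9,825 − $5,750 = $4,075.
Caregiver Credit: $204,650 is below the $206,200 cutoff, so the full $225 applies.
Total: $1,224 + $4,075 + $225 = $5,524.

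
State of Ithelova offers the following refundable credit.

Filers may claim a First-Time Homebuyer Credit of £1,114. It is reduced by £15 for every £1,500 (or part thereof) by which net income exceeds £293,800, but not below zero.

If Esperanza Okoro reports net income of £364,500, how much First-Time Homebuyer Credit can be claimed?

First-Time Homebuyer Credit: income exceeds £293,800 by £70,700, which is 48 full-or-partial £1,500 increments; reduction = 48 × £15 = £720, leaving £394.

£394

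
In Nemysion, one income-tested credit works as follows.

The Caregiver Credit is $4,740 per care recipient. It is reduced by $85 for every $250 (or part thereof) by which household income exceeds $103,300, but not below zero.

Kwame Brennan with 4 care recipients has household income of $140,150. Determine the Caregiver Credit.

$6,380

Caregiver Credit: base = 4 × $4,740 = $18,960. income exceeds $103,300 by $36,850, which is 148 full-or-partial $250 increments; reduction = 148 × $85 = $12,580, leaving $6,380.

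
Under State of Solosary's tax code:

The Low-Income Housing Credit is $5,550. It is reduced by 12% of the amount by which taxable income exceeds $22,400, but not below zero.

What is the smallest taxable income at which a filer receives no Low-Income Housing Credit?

$68,650

The credit falls by 12% of each dollar above $22,400, so it reaches zero when the excess is $5,550 / 12% = $46,250: income = $22,400 + $46,250 = $68,650.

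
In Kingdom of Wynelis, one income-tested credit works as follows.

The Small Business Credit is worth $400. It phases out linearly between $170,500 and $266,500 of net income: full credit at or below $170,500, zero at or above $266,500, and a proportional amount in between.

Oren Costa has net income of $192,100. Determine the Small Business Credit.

$310

Small Business Credit: $192,100 is $21,600 into a $96,000 phase-out range, leaving 74,400/96,000 of the credit: $400 × 74,400/96,000 = $310.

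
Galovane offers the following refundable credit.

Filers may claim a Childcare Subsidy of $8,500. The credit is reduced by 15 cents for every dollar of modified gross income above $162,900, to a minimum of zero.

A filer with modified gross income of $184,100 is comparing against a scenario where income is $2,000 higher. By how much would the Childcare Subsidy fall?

At $184,100 — 15% of the $21,200 excess over $162,900 is $3,180; credit = $8,500 − $3,180 = $5,320.
At $186,100 — 15% of the $23,200 excess over $162,900 is $3,480; credit = $8,500 − $3,480 = $5,020.
Lost: $5,320 − $5,020 = $300.

$300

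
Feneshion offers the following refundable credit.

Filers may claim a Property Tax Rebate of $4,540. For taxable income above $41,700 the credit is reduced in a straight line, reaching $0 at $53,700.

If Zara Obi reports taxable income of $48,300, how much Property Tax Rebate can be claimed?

$2,043

Property Tax Rebate: $48,300 is $6,600 into a $12,000 phase-out range, leaving 5,400/12,000 of the credit: $4,540 × 5,400/12,000 = $2,043.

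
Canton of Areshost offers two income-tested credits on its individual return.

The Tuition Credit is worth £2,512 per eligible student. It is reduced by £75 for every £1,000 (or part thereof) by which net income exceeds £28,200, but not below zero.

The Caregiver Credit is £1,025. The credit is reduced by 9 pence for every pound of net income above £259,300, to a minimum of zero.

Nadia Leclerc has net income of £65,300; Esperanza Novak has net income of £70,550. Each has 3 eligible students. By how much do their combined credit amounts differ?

£375

Nadia (£65,300): Tuition Credit: base = 3 × £2,512 = £7,536. income exceeds £28,200 by £37,100, which is 38 full-or-partial £1,000 increments; reduction = 38 × £75 = £2,850, leaving £4,686. Caregiver Credit: £65,300 is at or below the £259,300 threshold, so the full £1,025 applies. total £4,686 + £1,025 = £5,711
Esperanza (£70,550): Tuition Credit: base = 3 × £2,512 = £7,536. income exceeds £28,200 by £42,350, which is 43 full-or-partial £1,000 increments; reduction = 43 × £75 = £3,225, leaving £4,311. Caregiver Credit: £70,550 is at or below the £259,300 threshold, so the full £1,025 applies. total £4,311 + £1,025 = £5,336
Difference: |£5,711 − £5,336| = £375.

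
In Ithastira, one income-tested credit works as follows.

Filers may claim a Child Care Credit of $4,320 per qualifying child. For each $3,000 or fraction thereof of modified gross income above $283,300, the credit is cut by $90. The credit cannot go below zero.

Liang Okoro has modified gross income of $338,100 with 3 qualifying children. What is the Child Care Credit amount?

$11,250

Child Care Credit: base = 3 × $4,320 = $12,960. income exceeds $283,300 by $54,800, which is 19 full-or-partial $3,000 increments; reduction = 19 × $90 = $1,710, leaving $11,250.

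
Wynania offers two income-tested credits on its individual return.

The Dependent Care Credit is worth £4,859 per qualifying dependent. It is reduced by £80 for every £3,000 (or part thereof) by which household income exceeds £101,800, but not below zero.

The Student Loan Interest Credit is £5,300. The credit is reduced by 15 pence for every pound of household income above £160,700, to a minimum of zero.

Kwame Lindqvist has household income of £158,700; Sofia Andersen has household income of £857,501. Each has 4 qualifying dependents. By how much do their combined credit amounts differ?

Kwame (£158,700): Dependent Care Credit: base = 4 × £4,859 = £19,436. income exceeds £101,800 by £56,900, which is 19 full-or-partial £3,000 increments; reduction = 19 × £80 = £1,520, leaving £17,916. Student Loan Interest Credit: £158,700 is at or below the £160,700 threshold, so the full £5,300 applies. total £17,916 + £5,300 = £23,216
Sofia (£857,501): Dependent Care Credit: base = 4 × £4,859 = £19,436. income exceeds £101,800 by £755,701 → 252 increments × £80 = £20,160 ≥ base, so the credit is £0. Student Loan Interest Credit: 15% of the £696,801 excess over £160,700 is £104,520.15 ≥ base, so the credit is £0. total £0 + £0 = £0
Difference: |£23,216 − £0| = £23,216.

£23,216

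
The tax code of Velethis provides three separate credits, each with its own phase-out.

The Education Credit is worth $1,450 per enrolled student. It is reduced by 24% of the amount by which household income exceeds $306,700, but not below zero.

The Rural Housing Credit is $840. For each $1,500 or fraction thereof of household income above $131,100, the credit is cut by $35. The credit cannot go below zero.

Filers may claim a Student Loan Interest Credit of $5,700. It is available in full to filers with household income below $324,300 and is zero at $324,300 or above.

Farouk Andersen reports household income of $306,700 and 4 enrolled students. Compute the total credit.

$11,500

Education Credit: base = 4 × $1,450 = $5,800. $306,700 is at or below the $306,700 threshold, so the full $5,800 applies.
Rural Housing Credit: income exceeds $131,100 by $175,600 → 118 increments × $35 = $4,130 ≥ base, so the credit is $0.
Student Loan Interest Credit: $306,700 is below the $324,300 cutoff, so the full $5,700 applies.
Total: $5,800 + $0 + $5,700 = $11,500.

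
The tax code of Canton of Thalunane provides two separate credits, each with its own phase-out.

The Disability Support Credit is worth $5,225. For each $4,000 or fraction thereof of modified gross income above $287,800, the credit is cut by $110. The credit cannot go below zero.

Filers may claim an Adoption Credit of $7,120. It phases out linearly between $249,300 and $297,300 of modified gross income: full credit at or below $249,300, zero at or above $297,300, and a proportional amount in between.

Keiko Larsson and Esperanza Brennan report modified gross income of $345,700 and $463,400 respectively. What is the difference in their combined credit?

Keiko ($345,700): Disability Support Credit: income exceeds $287,800 by $57,900, which is 15 full-or-partial $4,000 increments; reduction = 15 × $110 = $1,650, leaving $3,575. Adoption Credit: $345,700 is at or above $297,300, so the credit is $0. total $3,575 + $0 = $3,575
Esperanza ($463,400): Disability Support Credit: income exceeds $287,800 by $175,600, which is 44 full-or-partial $4,000 increments; reduction = 44 × $110 = $4,840, leaving $385. Adoption Credit: $463,400 is at or above $297,300, so the credit is $0. total $385 + $0 = $385
Difference: |$3,575 − $385| = $3,190.

$3,190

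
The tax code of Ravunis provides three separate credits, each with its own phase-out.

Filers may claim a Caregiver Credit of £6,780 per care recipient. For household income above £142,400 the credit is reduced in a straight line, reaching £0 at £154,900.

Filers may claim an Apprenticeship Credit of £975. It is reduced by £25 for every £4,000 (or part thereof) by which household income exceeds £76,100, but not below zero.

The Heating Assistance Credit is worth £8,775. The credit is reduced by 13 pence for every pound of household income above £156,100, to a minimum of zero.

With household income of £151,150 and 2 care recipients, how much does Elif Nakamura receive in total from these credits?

£13,343

Caregiver Credit: base = 2 × £6,780 = £13,560. £151,150 is £8,750 into a £12,500 phase-out range, leaving 3,750/12,500 of the credit: £13,560 × 3,750/12,500 = £4,068.
Apprenticeship Credit: income exceeds £76,100 by £75,050, which is 19 full-or-partial £4,000 increments; reduction = 19 × £25 = £475, leaving £500.
Heating Assistance Credit: £151,150 is at or below the £156,100 threshold, so the full £8,775 applies.
Total: £4,068 + £500 + £8,775 = £13,343.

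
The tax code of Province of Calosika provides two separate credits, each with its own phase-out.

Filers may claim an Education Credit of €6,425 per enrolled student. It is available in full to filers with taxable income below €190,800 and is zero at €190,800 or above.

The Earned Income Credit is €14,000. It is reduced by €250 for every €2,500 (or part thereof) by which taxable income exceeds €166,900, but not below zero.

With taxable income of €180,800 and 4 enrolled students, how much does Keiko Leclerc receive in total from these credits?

€38,200

Education Credit: base = 4 × €6,425 = €25,700. €180,800 is below the €190,800 cutoff, so the full €25,700 applies.
Earned Income Credit: income exceeds €166,900 by €13,900, which is 6 full-or-partial €2,500 increments; reduction = 6 × €250 = €1,500, leaving €12,500.
Total: €25,700 + €12,500 = €38,200.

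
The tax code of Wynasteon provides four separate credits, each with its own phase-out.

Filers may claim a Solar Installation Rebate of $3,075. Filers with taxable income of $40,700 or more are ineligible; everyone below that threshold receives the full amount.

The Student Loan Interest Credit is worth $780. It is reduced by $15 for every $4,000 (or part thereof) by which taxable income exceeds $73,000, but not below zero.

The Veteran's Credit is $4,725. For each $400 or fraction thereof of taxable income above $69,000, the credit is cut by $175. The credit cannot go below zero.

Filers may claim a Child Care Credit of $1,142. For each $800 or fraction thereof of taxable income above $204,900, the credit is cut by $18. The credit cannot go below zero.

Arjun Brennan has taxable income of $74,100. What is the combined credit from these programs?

$4,357

Solar Installation Rebate: $74,100 meets or exceeds the $40,700 cutoff, so the credit is $0.
Student Loan Interest Credit: income exceeds $73,000 by $1,100, which is 1 full-or-partial $4,000 increment; reduction = 1 × $15 = $15, leaving $765.
Veteran's Credit: income exceeds $69,000 by $5,100, which is 13 full-or-partial $400 increments; reduction = 13 × $175 = $2,275, leaving $2,450.
Child Care Credit: $74,100 is at or below the $204,900 threshold, so the full $1,142 applies.
Total: $0 + $765 + $2,450 + $1,142 = $4,357.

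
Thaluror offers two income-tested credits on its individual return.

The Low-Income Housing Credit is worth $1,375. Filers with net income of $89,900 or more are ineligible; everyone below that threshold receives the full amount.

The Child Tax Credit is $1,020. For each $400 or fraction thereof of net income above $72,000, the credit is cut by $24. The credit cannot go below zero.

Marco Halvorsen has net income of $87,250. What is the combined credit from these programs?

Low-Income Housing Credit: $87,250 is below the $89,900 cutoff, so the full $1,375 applies.
Child Tax Credit: income exceeds $72,000 by $15,250, which is 39 full-or-partial $400 increments; reduction = 39 × $24 = $936, leaving $84.
Total: $1,375 + $84 = $1,459.

$1,459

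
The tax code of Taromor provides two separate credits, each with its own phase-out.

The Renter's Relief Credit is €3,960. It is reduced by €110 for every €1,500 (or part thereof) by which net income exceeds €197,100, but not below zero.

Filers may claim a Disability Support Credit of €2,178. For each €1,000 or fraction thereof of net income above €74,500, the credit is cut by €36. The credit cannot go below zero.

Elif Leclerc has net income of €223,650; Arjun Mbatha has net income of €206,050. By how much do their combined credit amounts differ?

Elif (€223,650): Renter's Relief Credit: income exceeds €197,100 by €26,550, which is 18 full-or-partial €1,500 increments; reduction = 18 × €110 = €1,980, leaving €1,980. Disability Support Credit: income exceeds €74,500 by €149,150 → 150 increments × €36 = €5,400 ≥ base, so the credit is €0. total €1,980 + €0 = €1,980
Arjun (€206,050): Renter's Relief Credit: income exceeds €197,100 by €8,950, which is 6 full-or-partial €1,500 increments; reduction = 6 × €110 = €660, leaving €3,300. Disability Support Credit: income exceeds €74,500 by €131,550 → 132 increments × €36 = €4,752 ≥ base, so the credit is €0. total €3,300 + €0 = €3,300
Difference: |€1,980 − €3,300| = €1,320.

€1,320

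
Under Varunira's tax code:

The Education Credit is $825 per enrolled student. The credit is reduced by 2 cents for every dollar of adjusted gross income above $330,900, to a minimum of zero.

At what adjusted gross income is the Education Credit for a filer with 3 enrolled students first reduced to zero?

$454,650

Full credit = 3 × $825 = $2,475.
The credit falls by 2% of each dollar above $330,900, so it reaches zero when the excess is $2,475 / 2% = $123,750: income = $330,900 + $123,750 = $454,650.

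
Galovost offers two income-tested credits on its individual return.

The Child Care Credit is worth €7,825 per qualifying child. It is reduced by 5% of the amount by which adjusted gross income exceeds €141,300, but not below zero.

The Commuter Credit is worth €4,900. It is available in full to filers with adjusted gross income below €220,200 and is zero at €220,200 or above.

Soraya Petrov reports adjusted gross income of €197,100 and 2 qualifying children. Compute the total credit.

€17,760

Child Care Credit: base = 2 × €7,825 = €15,650. 5% of the €55,800 excess over €141,300 is €2,790; credit = €15,650 − €2,790 = €12,860.
Commuter Credit: €197,100 is below the €220,200 cutoff, so the full €4,900 applies.
Total: €12,860 + €4,900 = €17,760.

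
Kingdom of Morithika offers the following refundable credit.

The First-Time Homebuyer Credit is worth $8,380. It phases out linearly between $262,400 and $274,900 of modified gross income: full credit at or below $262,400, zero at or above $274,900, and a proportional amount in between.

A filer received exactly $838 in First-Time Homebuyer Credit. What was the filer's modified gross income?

$838 is 838/8,380 of the full $8,380, so 7,542/8,380 of the $12,500 range has been used: income = $262,400 + $12,500 × 7,542/8,380 = $273,650.

$273,650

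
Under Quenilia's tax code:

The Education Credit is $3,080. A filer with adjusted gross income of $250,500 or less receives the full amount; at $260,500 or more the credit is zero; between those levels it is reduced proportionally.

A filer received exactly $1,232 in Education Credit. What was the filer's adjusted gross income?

$256,500

$1,232 is 1,232/3,080 of the full $3,080, so 1,848/3,080 of the $10,000 range has been used: income = $250,500 + $10,000 × 1,848/3,080 = $256,500.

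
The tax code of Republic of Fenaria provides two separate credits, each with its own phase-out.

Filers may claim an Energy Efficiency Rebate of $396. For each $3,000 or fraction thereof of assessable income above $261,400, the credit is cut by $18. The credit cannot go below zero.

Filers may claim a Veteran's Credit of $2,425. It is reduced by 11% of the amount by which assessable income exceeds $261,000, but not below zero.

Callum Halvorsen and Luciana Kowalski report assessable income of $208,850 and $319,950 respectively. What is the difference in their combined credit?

$2,785

Callum ($208,850): Energy Efficiency Rebate: $208,850 is at or below the $261,400 threshold, so the full $396 applies. Veteran's Credit: $208,850 is at or below the $261,000 threshold, so the full $2,425 applies. total $396 + $2,425 = $2,821
Luciana ($319,950): Energy Efficiency Rebate: income exceeds $261,400 by $58,550, which is 20 full-or-partial $3,000 increments; reduction = 20 × $18 = $360, leaving $36. Veteran's Credit: 11% of the $58,950 excess over $261,000 is $6,484.50 ≥ base, so the credit is $0. total $36 + $0 = $36
Difference: |$2,821 − $36| = $2,785.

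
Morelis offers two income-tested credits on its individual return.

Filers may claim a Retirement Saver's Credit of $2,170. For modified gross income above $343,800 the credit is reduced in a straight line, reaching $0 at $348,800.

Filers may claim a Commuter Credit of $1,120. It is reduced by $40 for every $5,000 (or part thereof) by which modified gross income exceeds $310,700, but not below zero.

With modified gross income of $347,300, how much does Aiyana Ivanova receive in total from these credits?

$1,451

Retirement Saver's Credit: $347,300 is $3,500 into a $5,000 phase-out range, leaving 1,500/5,000 of the credit: $2,170 × 1,500/5,000 = $651.
Commuter Credit: income exceeds $310,700 by $36,600, which is 8 full-or-partial $5,000 increments; reduction = 8 × $40 = $320, leaving $800.
Total: $651 + $800 = $1,451.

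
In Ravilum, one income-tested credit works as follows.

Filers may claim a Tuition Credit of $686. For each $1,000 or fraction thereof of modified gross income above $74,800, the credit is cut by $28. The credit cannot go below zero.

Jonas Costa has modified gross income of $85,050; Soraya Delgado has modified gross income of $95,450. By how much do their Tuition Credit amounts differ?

Jonas ($85,050): Tuition Credit: income exceeds $74,800 by $10,250, which is 11 full-or-partial $1,000 increments; reduction = 11 × $28 = $308, leaving $378.
Soraya ($95,450): Tuition Credit: income exceeds $74,800 by $20,650, which is 21 full-or-partial $1,000 increments; reduction = 21 × $28 = $588, leaving $98.
Difference: |$378 − $98| = $280.

$280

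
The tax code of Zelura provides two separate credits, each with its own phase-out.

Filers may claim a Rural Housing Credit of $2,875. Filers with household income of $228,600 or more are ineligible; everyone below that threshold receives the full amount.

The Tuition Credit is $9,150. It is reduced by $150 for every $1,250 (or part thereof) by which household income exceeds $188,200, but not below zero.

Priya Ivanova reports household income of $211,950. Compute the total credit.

Rural Housing Credit: $211,950 is below the $228,600 cutoff, so the full $2,875 applies.
Tuition Credit: income exceeds $188,200 by $23,750, which is 19 full-or-partial $1,250 increments; reduction = 19 × $150 = $2,850, leaving $6,300.
Total: $2,875 + $6,300 = $9,175.

$9,175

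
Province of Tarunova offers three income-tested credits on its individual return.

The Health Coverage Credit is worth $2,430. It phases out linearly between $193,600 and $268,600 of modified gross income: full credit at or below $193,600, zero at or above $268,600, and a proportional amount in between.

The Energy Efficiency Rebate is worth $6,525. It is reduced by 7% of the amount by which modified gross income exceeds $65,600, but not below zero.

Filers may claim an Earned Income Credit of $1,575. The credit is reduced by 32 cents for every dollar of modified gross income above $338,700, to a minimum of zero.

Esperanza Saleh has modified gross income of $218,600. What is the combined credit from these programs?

Health Coverage Credit: $218,600 is $25,000 into a $75,000 phase-out range, leaving 50,000/75,000 of the credit: $2,430 × 50,000/75,000 = $1,620.
Energy Efficiency Rebate: 7% of the $153,000 excess over $65,600 is $10,710 ≥ base, so the credit is $0.
Earned Income Credit: $218,600 is at or below the $338,700 threshold, so the full $1,575 applies.
Total: $1,620 + $0 + $1,575 = $3,195.

$3,195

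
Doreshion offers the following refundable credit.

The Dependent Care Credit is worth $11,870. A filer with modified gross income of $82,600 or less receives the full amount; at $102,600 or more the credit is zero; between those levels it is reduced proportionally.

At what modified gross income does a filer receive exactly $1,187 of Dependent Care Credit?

$100,600

$1,187 is 1,187/11,870 of the full $11,870, so 10,683/11,870 of the $20,000 range has been used: income = $82,600 + $20,000 × 10,683/11,870 = $100,600.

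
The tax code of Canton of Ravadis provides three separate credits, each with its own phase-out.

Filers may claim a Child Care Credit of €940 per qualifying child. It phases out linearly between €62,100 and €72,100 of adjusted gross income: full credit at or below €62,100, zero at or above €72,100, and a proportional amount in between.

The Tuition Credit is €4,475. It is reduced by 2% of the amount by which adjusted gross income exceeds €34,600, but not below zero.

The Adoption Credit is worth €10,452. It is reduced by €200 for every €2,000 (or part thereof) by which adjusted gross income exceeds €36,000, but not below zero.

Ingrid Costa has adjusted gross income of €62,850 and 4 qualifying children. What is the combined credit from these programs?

Child Care Credit: base = 4 × €940 = €3,760. €62,850 is €750 into a €10,000 phase-out range, leaving 9,250/10,000 of the credit: €3,760 × 9,250/10,000 = €3,478.
Tuition Credit: 2% of the €28,250 excess over €34,600 is €565; credit = €4,475 − €565 = €3,910.
Adoption Credit: income exceeds €36,000 by €26,850, which is 14 full-or-partial €2,000 increments; reduction = 14 × €200 = €2,800, leaving €7,652.
Total: €3,478 + €3,910 + €7,652 = €15,040.

€15,040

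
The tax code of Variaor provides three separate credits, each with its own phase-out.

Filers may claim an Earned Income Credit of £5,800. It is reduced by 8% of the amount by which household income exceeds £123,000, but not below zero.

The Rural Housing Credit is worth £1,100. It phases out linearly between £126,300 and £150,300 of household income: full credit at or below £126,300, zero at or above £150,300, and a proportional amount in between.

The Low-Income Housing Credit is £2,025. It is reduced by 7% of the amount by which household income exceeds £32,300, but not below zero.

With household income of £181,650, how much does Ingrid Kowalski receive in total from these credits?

Earned Income Credit: 8% of the £58,650 excess over £123,000 is £4,692; credit = £5,800 − £4,692 = £1,108.
Rural Housing Credit: £181,650 is at or above £150,300, so the credit is £0.
Low-Income Housing Credit: 7% of the £149,350 excess over £32,300 is £10,454.50 ≥ base, so the credit is £0.
Total: £1,108 + £0 + £0 = £1,108.

£1,108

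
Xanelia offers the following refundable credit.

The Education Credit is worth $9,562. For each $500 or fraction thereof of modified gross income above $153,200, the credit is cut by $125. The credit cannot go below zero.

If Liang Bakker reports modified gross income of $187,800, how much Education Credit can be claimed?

$812

Education Credit: income exceeds $153,200 by $34,600, which is 70 full-or-partial $500 increments; reduction = 70 × $125 = $8,750, leaving $812.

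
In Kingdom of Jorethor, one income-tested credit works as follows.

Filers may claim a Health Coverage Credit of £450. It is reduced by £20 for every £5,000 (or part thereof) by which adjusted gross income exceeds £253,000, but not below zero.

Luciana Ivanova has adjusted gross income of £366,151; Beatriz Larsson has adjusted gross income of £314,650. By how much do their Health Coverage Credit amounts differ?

£190

Luciana (£366,151): Health Coverage Credit: income exceeds £253,000 by £113,151 → 23 increments × £20 = £460 ≥ base, so the credit is £0.
Beatriz (£314,650): Health Coverage Credit: income exceeds £253,000 by £61,650, which is 13 full-or-partial £5,000 increments; reduction = 13 × £20 = £260, leaving £190.
Difference: |£0 − £190| = £190.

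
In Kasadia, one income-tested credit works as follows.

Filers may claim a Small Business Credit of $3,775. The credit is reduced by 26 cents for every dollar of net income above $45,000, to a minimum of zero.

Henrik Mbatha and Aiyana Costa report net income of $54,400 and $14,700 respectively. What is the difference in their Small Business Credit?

$2,444

Henrik ($54,400): Small Business Credit: 26% of the $9,400 excess over $45,000 is $2,444; credit = $3,775 − $2,444 = $1,331.
Aiyana ($14,700): Small Business Credit: $14,700 is at or below the $45,000 threshold, so the full $3,775 applies.
Difference: |$1,331 − $3,775| = $2,444.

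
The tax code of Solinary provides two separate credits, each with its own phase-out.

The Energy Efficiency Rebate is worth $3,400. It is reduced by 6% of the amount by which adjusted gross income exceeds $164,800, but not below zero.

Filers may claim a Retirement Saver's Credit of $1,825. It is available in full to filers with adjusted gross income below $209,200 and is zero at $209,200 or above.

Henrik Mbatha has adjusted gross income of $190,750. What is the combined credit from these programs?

$3,668

Energy Efficiency Rebate: 6% of the $25,950 excess over $164,800 is $1,557; credit = $3,400 − $1,557 = $1,843.
Retirement Saver's Credit: $190,750 is below the $209,200 cutoff, so the full $1,825 applies.
Total: $1,843 + $1,825 = $3,668.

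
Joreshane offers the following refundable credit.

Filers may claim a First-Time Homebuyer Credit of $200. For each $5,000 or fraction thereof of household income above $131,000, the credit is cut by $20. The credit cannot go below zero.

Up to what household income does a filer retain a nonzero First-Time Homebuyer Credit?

After 9 increments the reduction is 9 × $20 = $180, leaving $20; one more increment wipes it out. Increment 9 ends at excess 9 × $5,000 = $45,000, so the highest qualifying income is $131,000 + $45,000 = $176,000.

$176,000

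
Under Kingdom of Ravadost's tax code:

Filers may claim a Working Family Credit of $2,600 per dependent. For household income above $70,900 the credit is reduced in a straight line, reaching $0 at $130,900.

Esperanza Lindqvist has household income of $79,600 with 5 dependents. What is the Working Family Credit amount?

Working Family Credit: base = 5 × $2,600 = $13,000. $79,600 is $8,700 into a $60,000 phase-out range, leaving 51,300/60,000 of the credit: $13,000 × 51,300/60,000 = $11,115.

$11,115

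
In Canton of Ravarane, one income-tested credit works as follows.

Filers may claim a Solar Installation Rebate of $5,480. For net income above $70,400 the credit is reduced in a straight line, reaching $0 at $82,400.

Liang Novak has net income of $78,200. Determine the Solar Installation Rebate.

$1,918

Solar Installation Rebate: $78,200 is $7,800 into a $12,000 phase-out range, leaving 4,200/12,000 of the credit: $5,480 × 4,200/12,000 = $1,918.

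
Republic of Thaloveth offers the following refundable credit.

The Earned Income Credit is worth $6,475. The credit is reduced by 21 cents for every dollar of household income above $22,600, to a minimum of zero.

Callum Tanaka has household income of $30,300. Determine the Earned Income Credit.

Earned Income Credit: 21% of the $7,700 excess over $22,600 is $1,617; credit = $6,475 − $1,617 = $4,858.

$4,858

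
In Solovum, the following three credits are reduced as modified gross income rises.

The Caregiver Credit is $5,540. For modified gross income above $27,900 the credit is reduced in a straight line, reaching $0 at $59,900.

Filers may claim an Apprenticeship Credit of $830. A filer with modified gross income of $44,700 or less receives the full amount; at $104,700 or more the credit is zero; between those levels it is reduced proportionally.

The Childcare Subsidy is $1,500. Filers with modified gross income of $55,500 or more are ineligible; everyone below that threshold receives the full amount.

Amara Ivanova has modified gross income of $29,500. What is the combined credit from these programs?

$7,593

Caregiver Credit: $29,500 is $1,600 into a $32,000 phase-out range, leaving 30,400/32,000 of the credit: $5,540 × 30,400/32,000 = $5,263.
Apprenticeship Credit: $29,500 is at or below the $44,700 threshold, so the full $830 applies.
Childcare Subsidy: $29,500 is below the $55,500 cutoff, so the full $1,500 applies.
Total: $5,263 + $830 + $1,500 = $7,593.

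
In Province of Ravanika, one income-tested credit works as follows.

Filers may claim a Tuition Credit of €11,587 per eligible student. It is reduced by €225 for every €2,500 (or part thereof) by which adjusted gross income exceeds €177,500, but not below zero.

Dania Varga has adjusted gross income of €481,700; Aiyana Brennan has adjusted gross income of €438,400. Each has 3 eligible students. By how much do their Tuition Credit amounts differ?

Dania (€481,700): Tuition Credit: base = 3 × €11,587 = €34,761. income exceeds €177,500 by €304,200, which is 122 full-or-partial €2,500 increments; reduction = 122 × €225 = €27,450, leaving €7,311.
Aiyana (€438,400): Tuition Credit: base = 3 × €11,587 = €34,761. income exceeds €177,500 by €260,900, which is 105 full-or-partial €2,500 increments; reduction = 105 × €225 = €23,625, leaving €11,136.
Difference: |€7,311 − €11,136| = €3,825.

€3,825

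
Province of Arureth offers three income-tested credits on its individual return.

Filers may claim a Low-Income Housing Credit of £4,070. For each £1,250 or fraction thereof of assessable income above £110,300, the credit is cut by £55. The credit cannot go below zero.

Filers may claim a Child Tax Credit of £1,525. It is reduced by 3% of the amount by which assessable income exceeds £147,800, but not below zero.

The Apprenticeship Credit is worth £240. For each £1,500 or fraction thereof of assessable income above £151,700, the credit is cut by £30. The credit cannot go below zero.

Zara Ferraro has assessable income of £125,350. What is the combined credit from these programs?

£5,120

Low-Income Housing Credit: income exceeds £110,300 by £15,050, which is 13 full-or-partial £1,250 increments; reduction = 13 × £55 = £715, leaving £3,355.
Child Tax Credit: £125,350 is at or below the £147,800 threshold, so the full £1,525 applies.
Apprenticeship Credit: £125,350 is at or below the £151,700 threshold, so the full £240 applies.
Total: £3,355 + £1,525 + £240 = £5,120.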